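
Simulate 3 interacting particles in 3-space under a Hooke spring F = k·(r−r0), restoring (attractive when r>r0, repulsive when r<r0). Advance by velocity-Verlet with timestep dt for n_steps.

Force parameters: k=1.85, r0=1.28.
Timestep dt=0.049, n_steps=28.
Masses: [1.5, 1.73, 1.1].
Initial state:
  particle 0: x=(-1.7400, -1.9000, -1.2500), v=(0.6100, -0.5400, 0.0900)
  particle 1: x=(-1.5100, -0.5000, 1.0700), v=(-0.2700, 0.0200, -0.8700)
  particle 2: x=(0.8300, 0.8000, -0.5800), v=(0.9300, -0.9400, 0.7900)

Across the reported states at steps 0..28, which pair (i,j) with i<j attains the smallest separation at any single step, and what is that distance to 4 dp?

step 0: x0=(-1.7400, -1.9000, -1.2500) x1=(-1.5100, -0.5000, 1.0700) x2=(0.8300, 0.8000, -0.5800)
step 1: x0=(-1.7074, -1.9227, -1.2431) x1=(-1.5216, -0.4990, 1.0245) x2=(0.8693, 0.7488, -0.5402)
step 2: x0=(-1.6695, -1.9380, -1.2313) x1=(-1.5298, -0.4980, 0.9737) x2=(0.8961, 0.6874, -0.4986)
step 3: x0=(-1.6264, -1.9460, -1.2148) x1=(-1.5346, -0.4971, 0.9177) x2=(0.9103, 0.6163, -0.4554)
step 4: x0=(-1.5782, -1.9468, -1.1936) x1=(-1.5359, -0.4965, 0.8569) x2=(0.9122, 0.5359, -0.4111)
step 5: x0=(-1.5252, -1.9408, -1.1679) x1=(-1.5337, -0.4962, 0.7917) x2=(0.9020, 0.4466, -0.3658)
step 6: x0=(-1.4677, -1.9283, -1.1379) x1=(-1.5280, -0.4963, 0.7224) x2=(0.8801, 0.3492, -0.3201)
step 7: x0=(-1.4059, -1.9097, -1.1040) x1=(-1.5190, -0.4969, 0.6496) x2=(0.8472, 0.2442, -0.2742)
step 8: x0=(-1.3402, -1.8854, -1.0663) x1=(-1.5067, -0.4981, 0.5736) x2=(0.8038, 0.1324, -0.2283)
step 9: x0=(-1.2711, -1.8560, -1.0252) x1=(-1.4912, -0.5000, 0.4949) x2=(0.7508, 0.0146, -0.1829)
step 10: x0=(-1.1989, -1.8220, -0.9811) x1=(-1.4729, -0.5025, 0.4138) x2=(0.6890, -0.1084, -0.1380)
step 11: x0=(-1.1240, -1.7841, -0.9342) x1=(-1.4520, -0.5058, 0.3310) x2=(0.6195, -0.2357, -0.0939)
step 12: x0=(-1.0469, -1.7427, -0.8850) x1=(-1.4286, -0.5097, 0.2467) x2=(0.5432, -0.3664, -0.0508)
step 13: x0=(-0.9681, -1.6987, -0.8339) x1=(-1.4032, -0.5144, 0.1615) x2=(0.4612, -0.4998, -0.0088)
step 14: x0=(-0.8880, -1.6526, -0.7812) x1=(-1.3760, -0.5196, 0.0755) x2=(0.3747, -0.6349, 0.0323)
step 15: x0=(-0.8069, -1.6052, -0.7275) x1=(-1.3475, -0.5254, -0.0107) x2=(0.2848, -0.7712, 0.0724)
step 16: x0=(-0.7254, -1.5569, -0.6731) x1=(-1.3179, -0.5315, -0.0971) x2=(0.1926, -0.9079, 0.1118)
step 17: x0=(-0.6437, -1.5085, -0.6185) x1=(-1.2875, -0.5379, -0.1835) x2=(0.0990, -1.0445, 0.1508)
step 18: x0=(-0.5622, -1.4603, -0.5642) x1=(-1.2566, -0.5444, -0.2697) x2=(0.0048, -1.1806, 0.1900)
step 19: x0=(-0.4811, -1.4125, -0.5107) x1=(-1.2254, -0.5510, -0.3556) x2=(-0.0894, -1.3160, 0.2298)
step 20: x0=(-0.4003, -1.3652, -0.4583) x1=(-1.1940, -0.5576, -0.4413) x2=(-0.1834, -1.4507, 0.2708)
step 21: x0=(-0.3196, -1.3181, -0.4073) x1=(-1.1625, -0.5642, -0.5267) x2=(-0.2775, -1.5851, 0.3133)
step 22: x0=(-0.2387, -1.2707, -0.3578) x1=(-1.1307, -0.5712, -0.6117) x2=(-0.3722, -1.7194, 0.3571)
step 23: x0=(-0.1573, -1.2228, -0.3092) x1=(-1.0988, -0.5787, -0.6962) x2=(-0.4679, -1.8535, 0.4014)
step 24: x0=(-0.0755, -1.1745, -0.2611) x1=(-1.0665, -0.5870, -0.7799) x2=(-0.5647, -1.9869, 0.4453)
step 25: x0=(0.0065, -1.1261, -0.2132) x1=(-1.0339, -0.5965, -0.8626) x2=(-0.6623, -2.1186, 0.4877)
step 26: x0=(0.0881, -1.0778, -0.1652) x1=(-1.0008, -0.6075, -0.9439) x2=(-0.7603, -2.2477, 0.5278)
step 27: x0=(0.1690, -1.0301, -0.1171) x1=(-0.9671, -0.6205, -1.0234) x2=(-0.8580, -2.3730, 0.5648)
step 28: x0=(0.2485, -0.9834, -0.0687) x1=(-0.9328, -0.6357, -1.1007) x2=(-0.9546, -2.4934, 0.5981)

pair (0,2), distance 0.7654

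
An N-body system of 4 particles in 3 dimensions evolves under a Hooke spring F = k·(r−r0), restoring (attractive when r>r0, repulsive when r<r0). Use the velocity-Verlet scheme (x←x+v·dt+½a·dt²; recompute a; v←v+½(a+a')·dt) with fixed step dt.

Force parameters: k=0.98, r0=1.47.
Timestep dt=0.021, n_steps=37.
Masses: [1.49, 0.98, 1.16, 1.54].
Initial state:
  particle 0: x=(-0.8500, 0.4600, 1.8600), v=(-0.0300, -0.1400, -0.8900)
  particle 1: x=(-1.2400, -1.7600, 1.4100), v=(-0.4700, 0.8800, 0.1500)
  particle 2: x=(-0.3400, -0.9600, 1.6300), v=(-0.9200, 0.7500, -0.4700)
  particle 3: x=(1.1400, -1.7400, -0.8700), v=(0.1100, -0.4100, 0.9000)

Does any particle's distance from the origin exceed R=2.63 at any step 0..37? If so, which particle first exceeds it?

step 0: x0=(-0.8500, 0.4600, 1.8600) x1=(-1.2400, -1.7600, 1.4100) x2=(-0.3400, -0.9600, 1.6300) x3=(1.1400, -1.7400, -0.8700)
step 1: x0=(-0.8505, 0.4567, 1.8410) x1=(-1.2496, -1.7414, 1.4129) x2=(-0.3591, -0.9443, 1.6199) x3=(1.1418, -1.7484, -0.8505)
step 2: x0=(-0.8506, 0.4528, 1.8215) x1=(-1.2586, -1.7225, 1.4153) x2=(-0.3779, -0.9286, 1.6094) x3=(1.1427, -1.7562, -0.8298)
step 3: x0=(-0.8504, 0.4483, 1.8015) x1=(-1.2671, -1.7034, 1.4172) x2=(-0.3964, -0.9131, 1.5984) x3=(1.1427, -1.7635, -0.8080)
step 4: x0=(-0.8499, 0.4432, 1.7809) x1=(-1.2750, -1.6840, 1.4186) x2=(-0.4144, -0.8977, 1.5869) x3=(1.1417, -1.7704, -0.7850)
step 5: x0=(-0.8491, 0.4374, 1.7599) x1=(-1.2823, -1.6644, 1.4194) x2=(-0.4321, -0.8823, 1.5751) x3=(1.1398, -1.7767, -0.7608)
step 6: x0=(-0.8479, 0.4311, 1.7384) x1=(-1.2891, -1.6447, 1.4198) x2=(-0.4494, -0.8671, 1.5628) x3=(1.1369, -1.7824, -0.7356)
step 7: x0=(-0.8465, 0.4242, 1.7164) x1=(-1.2954, -1.6248, 1.4197) x2=(-0.4664, -0.8520, 1.5500) x3=(1.1331, -1.7876, -0.7093)
step 8: x0=(-0.8447, 0.4168, 1.6939) x1=(-1.3011, -1.6047, 1.4191) x2=(-0.4829, -0.8370, 1.5369) x3=(1.1284, -1.7923, -0.6819)
step 9: x0=(-0.8427, 0.4089, 1.6710) x1=(-1.3063, -1.5846, 1.4181) x2=(-0.4990, -0.8222, 1.5234) x3=(1.1227, -1.7965, -0.6535)
step 10: x0=(-0.8404, 0.4005, 1.6477) x1=(-1.3109, -1.5643, 1.4165) x2=(-0.5147, -0.8075, 1.5095) x3=(1.1161, -1.8001, -0.6241)
step 11: x0=(-0.8377, 0.3915, 1.6240) x1=(-1.3151, -1.5440, 1.4145) x2=(-0.5300, -0.7930, 1.4952) x3=(1.1085, -1.8031, -0.5937)
step 12: x0=(-0.8348, 0.3821, 1.5998) x1=(-1.3187, -1.5236, 1.4120) x2=(-0.5448, -0.7787, 1.4805) x3=(1.1001, -1.8056, -0.5623)
step 13: x0=(-0.8316, 0.3723, 1.5753) x1=(-1.3219, -1.5032, 1.4091) x2=(-0.5593, -0.7646, 1.4655) x3=(1.0907, -1.8076, -0.5300)
step 14: x0=(-0.8281, 0.3620, 1.5505) x1=(-1.3245, -1.4827, 1.4057) x2=(-0.5733, -0.7506, 1.4501) x3=(1.0805, -1.8090, -0.4968)
step 15: x0=(-0.8244, 0.3514, 1.5253) x1=(-1.3267, -1.4623, 1.4019) x2=(-0.5869, -0.7368, 1.4343) x3=(1.0694, -1.8099, -0.4628)
step 16: x0=(-0.8204, 0.3403, 1.4997) x1=(-1.3284, -1.4420, 1.3976) x2=(-0.6000, -0.7232, 1.4183) x3=(1.0574, -1.8103, -0.4279)
step 17: x0=(-0.8161, 0.3289, 1.4738) x1=(-1.3297, -1.4217, 1.3930) x2=(-0.6128, -0.7099, 1.4019) x3=(1.0445, -1.8101, -0.3921)
step 18: x0=(-0.8116, 0.3172, 1.4477) x1=(-1.3305, -1.4014, 1.3880) x2=(-0.6251, -0.6967, 1.3852) x3=(1.0308, -1.8093, -0.3556)
step 19: x0=(-0.8068, 0.3052, 1.4212) x1=(-1.3310, -1.3813, 1.3825) x2=(-0.6369, -0.6838, 1.3682) x3=(1.0163, -1.8081, -0.3184)
step 20: x0=(-0.8018, 0.2928, 1.3945) x1=(-1.3310, -1.3613, 1.3767) x2=(-0.6484, -0.6710, 1.3509) x3=(1.0009, -1.8063, -0.2804)
step 21: x0=(-0.7966, 0.2802, 1.3675) x1=(-1.3306, -1.3414, 1.3706) x2=(-0.6594, -0.6586, 1.3333) x3=(0.9848, -1.8039, -0.2418)
step 22: x0=(-0.7911, 0.2674, 1.3402) x1=(-1.3299, -1.3217, 1.3641) x2=(-0.6700, -0.6463, 1.3155) x3=(0.9678, -1.8011, -0.2025)
step 23: x0=(-0.7854, 0.2544, 1.3127) x1=(-1.3288, -1.3022, 1.3573) x2=(-0.6802, -0.6343, 1.2974) x3=(0.9502, -1.7978, -0.1626)
step 24: x0=(-0.7794, 0.2411, 1.2851) x1=(-1.3273, -1.2829, 1.3502) x2=(-0.6900, -0.6226, 1.2791) x3=(0.9317, -1.7940, -0.1221)
step 25: x0=(-0.7733, 0.2277, 1.2572) x1=(-1.3256, -1.2637, 1.3428) x2=(-0.6993, -0.6111, 1.2606) x3=(0.9126, -1.7896, -0.0811)
step 26: x0=(-0.7669, 0.2141, 1.2291) x1=(-1.3235, -1.2449, 1.3352) x2=(-0.7083, -0.5998, 1.2418) x3=(0.8927, -1.7848, -0.0395)
step 27: x0=(-0.7603, 0.2004, 1.2008) x1=(-1.3212, -1.2262, 1.3273) x2=(-0.7169, -0.5888, 1.2229) x3=(0.8722, -1.7796, 0.0026)
step 28: x0=(-0.7535, 0.1867, 1.1723) x1=(-1.3186, -1.2079, 1.3192) x2=(-0.7251, -0.5781, 1.2037) x3=(0.8510, -1.7738, 0.0450)
step 29: x0=(-0.7465, 0.1728, 1.1437) x1=(-1.3158, -1.1898, 1.3108) x2=(-0.7329, -0.5676, 1.1844) x3=(0.8292, -1.7677, 0.0880)
step 30: x0=(-0.7393, 0.1589, 1.1150) x1=(-1.3128, -1.1720, 1.3023) x2=(-0.7404, -0.5574, 1.1649) x3=(0.8068, -1.7611, 0.1313)
step 31: x0=(-0.7319, 0.1450, 1.0861) x1=(-1.3095, -1.1545, 1.2936) x2=(-0.7475, -0.5474, 1.1453) x3=(0.7838, -1.7540, 0.1749)
step 32: x0=(-0.7243, 0.1310, 1.0571) x1=(-1.3061, -1.1373, 1.2848) x2=(-0.7543, -0.5377, 1.1256) x3=(0.7602, -1.7466, 0.2189)
step 33: x0=(-0.7165, 0.1171, 1.0279) x1=(-1.3025, -1.1205, 1.2758) x2=(-0.7607, -0.5283, 1.1057) x3=(0.7361, -1.7387, 0.2632)
step 34: x0=(-0.7085, 0.1032, 0.9986) x1=(-1.2988, -1.1040, 1.2667) x2=(-0.7669, -0.5192, 1.0857) x3=(0.7115, -1.7305, 0.3077)
step 35: x0=(-0.7002, 0.0894, 0.9692) x1=(-1.2950, -1.0879, 1.2576) x2=(-0.7727, -0.5103, 1.0656) x3=(0.6864, -1.7219, 0.3525)
step 36: x0=(-0.6918, 0.0756, 0.9397) x1=(-1.2911, -1.0721, 1.2484) x2=(-0.7783, -0.5016, 1.0455) x3=(0.6609, -1.7130, 0.3975)
step 37: x0=(-0.6832, 0.0619, 0.9101) x1=(-1.2871, -1.0567, 1.2391) x2=(-0.7837, -0.4932, 1.0252) x3=(0.6349, -1.7038, 0.4427)

no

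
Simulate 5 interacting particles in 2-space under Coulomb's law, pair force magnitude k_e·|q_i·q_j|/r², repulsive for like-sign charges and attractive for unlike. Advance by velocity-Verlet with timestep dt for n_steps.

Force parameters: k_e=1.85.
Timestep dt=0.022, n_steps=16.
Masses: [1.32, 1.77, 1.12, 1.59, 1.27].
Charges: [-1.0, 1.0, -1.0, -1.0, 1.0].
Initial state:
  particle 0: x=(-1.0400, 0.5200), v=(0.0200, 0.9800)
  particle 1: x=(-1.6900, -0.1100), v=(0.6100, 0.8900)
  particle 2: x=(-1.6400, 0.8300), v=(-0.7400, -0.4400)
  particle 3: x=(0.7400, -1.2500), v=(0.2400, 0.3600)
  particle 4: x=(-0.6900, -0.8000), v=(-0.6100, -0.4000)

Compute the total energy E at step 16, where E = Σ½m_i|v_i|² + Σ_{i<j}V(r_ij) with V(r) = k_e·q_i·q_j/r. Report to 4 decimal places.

step 0: x0=(-1.0400, 0.5200) x1=(-1.6900, -0.1100) x2=(-1.6400, 0.8300) x3=(0.7400, -1.2500) x4=(-0.6900, -0.8000)
step 1: x0=(-1.0392, 0.5408) x1=(-1.6765, -0.0898) x2=(-1.6571, 0.8202) x3=(0.7452, -1.2421) x4=(-0.7032, -0.8087)
step 2: x0=(-1.0376, 0.5601) x1=(-1.6627, -0.0684) x2=(-1.6757, 0.8100) x3=(0.7502, -1.2341) x4=(-0.7158, -0.8173)
step 3: x0=(-1.0353, 0.5781) x1=(-1.6486, -0.0458) x2=(-1.6958, 0.7993) x3=(0.7549, -1.2262) x4=(-0.7280, -0.8257)
step 4: x0=(-1.0323, 0.5947) x1=(-1.6344, -0.0217) x2=(-1.7174, 0.7878) x3=(0.7595, -1.2183) x4=(-0.7397, -0.8340)
step 5: x0=(-1.0287, 0.6100) x1=(-1.6199, 0.0038) x2=(-1.7403, 0.7754) x3=(0.7639, -1.2104) x4=(-0.7510, -0.8423)
step 6: x0=(-1.0245, 0.6242) x1=(-1.6053, 0.0308) x2=(-1.7644, 0.7619) x3=(0.7681, -1.2024) x4=(-0.7617, -0.8504)
step 7: x0=(-1.0198, 0.6372) x1=(-1.5905, 0.0595) x2=(-1.7895, 0.7471) x3=(0.7721, -1.1945) x4=(-0.7720, -0.8585)
step 8: x0=(-1.0147, 0.6491) x1=(-1.5756, 0.0899) x2=(-1.8155, 0.7309) x3=(0.7759, -1.1866) x4=(-0.7819, -0.8665)
step 9: x0=(-1.0094, 0.6599) x1=(-1.5607, 0.1220) x2=(-1.8420, 0.7131) x3=(0.7796, -1.1787) x4=(-0.7914, -0.8745)
step 10: x0=(-1.0040, 0.6697) x1=(-1.5458, 0.1561) x2=(-1.8689, 0.6935) x3=(0.7830, -1.1708) x4=(-0.8005, -0.8824)
step 11: x0=(-0.9986, 0.6784) x1=(-1.5310, 0.1921) x2=(-1.8956, 0.6721) x3=(0.7863, -1.1630) x4=(-0.8092, -0.8903)
step 12: x0=(-0.9934, 0.6860) x1=(-1.5164, 0.2300) x2=(-1.9220, 0.6487) x3=(0.7894, -1.1551) x4=(-0.8175, -0.8981)
step 13: x0=(-0.9885, 0.6925) x1=(-1.5022, 0.2700) x2=(-1.9476, 0.6235) x3=(0.7923, -1.1473) x4=(-0.8256, -0.9058)
step 14: x0=(-0.9841, 0.6980) x1=(-1.4884, 0.3118) x2=(-1.9721, 0.5966) x3=(0.7951, -1.1395) x4=(-0.8333, -0.9136)
step 15: x0=(-0.9803, 0.7023) x1=(-1.4751, 0.3554) x2=(-1.9951, 0.5682) x3=(0.7977, -1.1317) x4=(-0.8407, -0.9212)
step 16: x0=(-0.9775, 0.7054) x1=(-1.4621, 0.4006) x2=(-2.0164, 0.5385) x3=(0.8001, -1.1239) x4=(-0.8479, -0.9288)
step 0 velocities: v0=(0.0200, 0.9800) v1=(0.6100, 0.8900) v2=(-0.7400, -0.4400) v3=(0.2400, 0.3600) v4=(-0.6100, -0.4000)
step 0: KE=2.5662, PE=-2.6833, E=-0.1171
step 16 velocities: v0=(0.0997, 0.1156) v1=(0.5828, 2.0856) v2=(-0.9305, -1.3666) v3=(0.1067, 0.3529) v4=(-0.3200, -0.3418)
step 16: KE=5.9435, PE=-6.0660, E=-0.1224

-0.1224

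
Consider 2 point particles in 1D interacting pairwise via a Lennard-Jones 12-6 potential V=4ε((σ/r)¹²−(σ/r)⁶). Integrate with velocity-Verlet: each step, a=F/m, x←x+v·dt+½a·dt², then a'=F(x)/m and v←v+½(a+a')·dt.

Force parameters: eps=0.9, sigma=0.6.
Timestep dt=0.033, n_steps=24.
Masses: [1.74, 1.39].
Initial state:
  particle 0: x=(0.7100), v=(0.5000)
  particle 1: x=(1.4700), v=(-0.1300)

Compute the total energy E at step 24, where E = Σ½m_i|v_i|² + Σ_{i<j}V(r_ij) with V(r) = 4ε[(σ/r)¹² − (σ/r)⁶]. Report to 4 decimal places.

-0.4551

step 0: x0=(0.7100) x1=(1.4700)
step 1: x0=(0.7276) x1=(1.4643)
step 2: x0=(0.7475) x1=(1.4558)
step 3: x0=(0.7691) x1=(1.4451)
step 4: x0=(0.7910) x1=(1.4340)
step 5: x0=(0.8085) x1=(1.4285)
step 6: x0=(0.8144) x1=(1.4374)
step 7: x0=(0.8101) x1=(1.4593)
step 8: x0=(0.8025) x1=(1.4851)
step 9: x0=(0.7957) x1=(1.5100)
step 10: x0=(0.7908) x1=(1.5325)
step 11: x0=(0.7882) x1=(1.5521)
step 12: x0=(0.7878) x1=(1.5690)
step 13: x0=(0.7894) x1=(1.5833)
step 14: x0=(0.7931) x1=(1.5951)
step 15: x0=(0.7987) x1=(1.6045)
step 16: x0=(0.8061) x1=(1.6115)
step 17: x0=(0.8155) x1=(1.6162)
step 18: x0=(0.8268) x1=(1.6184)
step 19: x0=(0.8401) x1=(1.6181)
step 20: x0=(0.8555) x1=(1.6152)
step 21: x0=(0.8731) x1=(1.6095)
step 22: x0=(0.8930) x1=(1.6010)
step 23: x0=(0.9147) x1=(1.5902)
step 24: x0=(0.9365) x1=(1.5792)
step 0 velocities: v0=(0.5000) v1=(-0.1300)
step 0: KE=0.2292, PE=-0.6606, E=-0.4313
step 24 velocities: v0=(0.5944) v1=(-0.2481)
step 24: KE=0.3501, PE=-0.8053, E=-0.4551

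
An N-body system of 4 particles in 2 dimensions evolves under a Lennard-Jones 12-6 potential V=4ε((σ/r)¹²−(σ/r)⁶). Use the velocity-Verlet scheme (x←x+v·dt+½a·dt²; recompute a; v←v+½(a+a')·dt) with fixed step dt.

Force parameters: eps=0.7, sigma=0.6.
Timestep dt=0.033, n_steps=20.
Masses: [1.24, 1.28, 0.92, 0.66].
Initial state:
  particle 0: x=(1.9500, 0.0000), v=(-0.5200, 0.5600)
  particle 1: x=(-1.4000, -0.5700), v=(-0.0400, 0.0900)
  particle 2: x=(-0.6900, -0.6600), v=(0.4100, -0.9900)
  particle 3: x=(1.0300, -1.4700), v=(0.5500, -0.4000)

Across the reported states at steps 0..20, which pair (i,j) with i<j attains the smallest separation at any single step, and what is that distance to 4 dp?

step 0: x0=(1.9500, 0.0000) x1=(-1.4000, -0.5700) x2=(-0.6900, -0.6600) x3=(1.0300, -1.4700)
step 1: x0=(1.9328, 0.0185) x1=(-1.4003, -0.5672) x2=(-0.6779, -0.6925) x3=(1.0481, -1.4832)
step 2: x0=(1.9157, 0.0369) x1=(-1.3982, -0.5647) x2=(-0.6690, -0.7244) x3=(1.0663, -1.4963)
step 3: x0=(1.8985, 0.0554) x1=(-1.3939, -0.5628) x2=(-0.6634, -0.7557) x3=(1.0844, -1.5095)
step 4: x0=(1.8813, 0.0738) x1=(-1.3872, -0.5615) x2=(-0.6609, -0.7860) x3=(1.1026, -1.5226)
step 5: x0=(1.8641, 0.0922) x1=(-1.3783, -0.5608) x2=(-0.6615, -0.8155) x3=(1.1207, -1.5356)
step 6: x0=(1.8469, 0.1107) x1=(-1.3672, -0.5610) x2=(-0.6652, -0.8438) x3=(1.1389, -1.5487)
step 7: x0=(1.8297, 0.1291) x1=(-1.3539, -0.5620) x2=(-0.6720, -0.8709) x3=(1.1570, -1.5617)
step 8: x0=(1.8125, 0.1475) x1=(-1.3385, -0.5641) x2=(-0.6817, -0.8967) x3=(1.1751, -1.5747)
step 9: x0=(1.7953, 0.1659) x1=(-1.3209, -0.5671) x2=(-0.6943, -0.9210) x3=(1.1932, -1.5877)
step 10: x0=(1.7781, 0.1842) x1=(-1.3015, -0.5713) x2=(-0.7096, -0.9438) x3=(1.2114, -1.6007)
step 11: x0=(1.7608, 0.2026) x1=(-1.2806, -0.5763) x2=(-0.7268, -0.9653) x3=(1.2295, -1.6136)
step 12: x0=(1.7436, 0.2210) x1=(-1.2595, -0.5815) x2=(-0.7444, -0.9867) x3=(1.2476, -1.6265)
step 13: x0=(1.7264, 0.2393) x1=(-1.2402, -0.5853) x2=(-0.7594, -1.0100) x3=(1.2657, -1.6394)
step 14: x0=(1.7092, 0.2577) x1=(-1.2247, -0.5858) x2=(-0.7692, -1.0379) x3=(1.2838, -1.6523)
step 15: x0=(1.6919, 0.2760) x1=(-1.2127, -0.5827) x2=(-0.7740, -1.0708) x3=(1.3019, -1.6652)
step 16: x0=(1.6747, 0.2943) x1=(-1.2022, -0.5780) x2=(-0.7769, -1.1059) x3=(1.3199, -1.6781)
step 17: x0=(1.6575, 0.3127) x1=(-1.1914, -0.5737) x2=(-0.7800, -1.1405) x3=(1.3380, -1.6909)
step 18: x0=(1.6402, 0.3310) x1=(-1.1796, -0.5707) x2=(-0.7846, -1.1733) x3=(1.3561, -1.7038)
step 19: x0=(1.6230, 0.3493) x1=(-1.1666, -0.5695) x2=(-0.7908, -1.2034) x3=(1.3742, -1.7166)
step 20: x0=(1.6058, 0.3676) x1=(-1.1524, -0.5704) x2=(-0.7987, -1.2308) x3=(1.3922, -1.7294)

pair (1,2), distance 0.6414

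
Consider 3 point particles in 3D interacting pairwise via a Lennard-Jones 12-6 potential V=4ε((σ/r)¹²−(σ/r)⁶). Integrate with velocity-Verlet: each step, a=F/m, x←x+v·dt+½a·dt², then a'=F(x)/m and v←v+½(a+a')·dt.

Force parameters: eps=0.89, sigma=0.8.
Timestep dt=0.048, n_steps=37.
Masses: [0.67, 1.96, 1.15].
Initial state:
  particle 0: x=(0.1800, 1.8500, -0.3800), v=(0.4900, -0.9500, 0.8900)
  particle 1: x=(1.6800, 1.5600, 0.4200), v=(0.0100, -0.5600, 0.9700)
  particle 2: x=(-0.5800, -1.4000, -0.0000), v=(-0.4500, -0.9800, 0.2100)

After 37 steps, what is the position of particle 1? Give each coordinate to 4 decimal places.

(1.6634, 0.6232, 2.1822)

step 0: x0=(0.1800, 1.8500, -0.3800) x1=(1.6800, 1.5600, 0.4200) x2=(-0.5800, -1.4000, -0.0000)
step 1: x0=(0.2037, 1.8044, -0.3372) x1=(1.6804, 1.5331, 0.4665) x2=(-0.6016, -1.4470, 0.0101)
step 2: x0=(0.2278, 1.7587, -0.2942) x1=(1.6807, 1.5063, 0.5130) x2=(-0.6232, -1.4941, 0.0202)
step 3: x0=(0.2523, 1.7129, -0.2509) x1=(1.6808, 1.4795, 0.5594) x2=(-0.6448, -1.5411, 0.0302)
step 4: x0=(0.2773, 1.6670, -0.2073) x1=(1.6808, 1.4527, 0.6056) x2=(-0.6664, -1.5881, 0.0403)
step 5: x0=(0.3028, 1.6210, -0.1635) x1=(1.6806, 1.4259, 0.6518) x2=(-0.6880, -1.6352, 0.0504)
step 6: x0=(0.3289, 1.5750, -0.1194) x1=(1.6802, 1.3992, 0.6979) x2=(-0.7096, -1.6822, 0.0605)
step 7: x0=(0.3555, 1.5289, -0.0748) x1=(1.6796, 1.3725, 0.7438) x2=(-0.7312, -1.7292, 0.0706)
step 8: x0=(0.3829, 1.4827, -0.0298) x1=(1.6788, 1.3458, 0.7896) x2=(-0.7528, -1.7762, 0.0806)
step 9: x0=(0.4110, 1.4364, 0.0156) x1=(1.6777, 1.3191, 0.8352) x2=(-0.7744, -1.8232, 0.0907)
step 10: x0=(0.4400, 1.3900, 0.0616) x1=(1.6763, 1.2925, 0.8807) x2=(-0.7959, -1.8703, 0.1008)
step 11: x0=(0.4699, 1.3436, 0.1082) x1=(1.6746, 1.2659, 0.9259) x2=(-0.8175, -1.9173, 0.1109)
step 12: x0=(0.5009, 1.2971, 0.1556) x1=(1.6725, 1.2393, 0.9709) x2=(-0.8391, -1.9643, 0.1210)
step 13: x0=(0.5331, 1.2505, 0.2038) x1=(1.6700, 1.2127, 1.0156) x2=(-0.8607, -2.0113, 0.1310)
step 14: x0=(0.5667, 1.2038, 0.2530) x1=(1.6670, 1.1862, 1.0599) x2=(-0.8823, -2.0583, 0.1411)
step 15: x0=(0.6019, 1.1572, 0.3034) x1=(1.6635, 1.1596, 1.1039) x2=(-0.9039, -2.1053, 0.1512)
step 16: x0=(0.6391, 1.1105, 0.3552) x1=(1.6593, 1.1331, 1.1473) x2=(-0.9255, -2.1523, 0.1613)
step 17: x0=(0.6784, 1.0639, 0.4087) x1=(1.6544, 1.1065, 1.1902) x2=(-0.9470, -2.1993, 0.1714)
step 18: x0=(0.7205, 1.0174, 0.4645) x1=(1.6485, 1.0799, 1.2323) x2=(-0.9686, -2.2463, 0.1814)
step 19: x0=(0.7659, 0.9712, 0.5229) x1=(1.6415, 1.0533, 1.2735) x2=(-0.9902, -2.2933, 0.1915)
step 20: x0=(0.8154, 0.9253, 0.5849) x1=(1.6331, 1.0265, 1.3134) x2=(-1.0118, -2.3403, 0.2016)
step 21: x0=(0.8700, 0.8800, 0.6515) x1=(1.6229, 0.9994, 1.3518) x2=(-1.0334, -2.3873, 0.2117)
step 22: x0=(0.9310, 0.8358, 0.7240) x1=(1.6106, 0.9721, 1.3882) x2=(-1.0549, -2.4343, 0.2218)
step 23: x0=(0.9980, 0.7927, 0.8023) x1=(1.5962, 0.9443, 1.4226) x2=(-1.0765, -2.4813, 0.2318)
step 24: x0=(1.0593, 0.7482, 0.8748) x1=(1.5837, 0.9170, 1.4590) x2=(-1.0981, -2.5283, 0.2419)
step 25: x0=(1.0648, 0.6858, 0.8851) x1=(1.5904, 0.8959, 1.5166) x2=(-1.1197, -2.5753, 0.2520)
step 26: x0=(1.0548, 0.6171, 0.8767) x1=(1.6023, 0.8768, 1.5806) x2=(-1.1413, -2.6223, 0.2621)
step 27: x0=(1.0483, 0.5502, 0.8729) x1=(1.6130, 0.8572, 1.6431) x2=(-1.1628, -2.6693, 0.2722)
step 28: x0=(1.0469, 0.4860, 0.8761) x1=(1.6220, 0.8367, 1.7032) x2=(-1.1844, -2.7163, 0.2823)
step 29: x0=(1.0498, 0.4244, 0.8854) x1=(1.6295, 0.8152, 1.7612) x2=(-1.2060, -2.7632, 0.2923)
step 30: x0=(1.0560, 0.3650, 0.8997) x1=(1.6359, 0.7930, 1.8174) x2=(-1.2276, -2.8102, 0.3024)
step 31: x0=(1.0648, 0.3076, 0.9181) x1=(1.6414, 0.7702, 1.8723) x2=(-1.2491, -2.8572, 0.3125)
step 32: x0=(1.0756, 0.2517, 0.9398) x1=(1.6462, 0.7467, 1.9260) x2=(-1.2707, -2.9042, 0.3226)
step 33: x0=(1.0881, 0.1974, 0.9644) x1=(1.6504, 0.7228, 1.9788) x2=(-1.2923, -2.9512, 0.3327)
step 34: x0=(1.1019, 0.1443, 0.9915) x1=(1.6542, 0.6985, 2.0307) x2=(-1.3139, -2.9982, 0.3428)
step 35: x0=(1.1169, 0.0923, 1.0208) x1=(1.6576, 0.6738, 2.0818) x2=(-1.3354, -3.0452, 0.3528)
step 36: x0=(1.1329, 0.0414, 1.0520) x1=(1.6606, 0.6486, 2.1323) x2=(-1.3570, -3.0922, 0.3629)
step 37: x0=(1.1498, -0.0085, 1.0850) x1=(1.6634, 0.6232, 2.1822) x2=(-1.3786, -3.1391, 0.3730)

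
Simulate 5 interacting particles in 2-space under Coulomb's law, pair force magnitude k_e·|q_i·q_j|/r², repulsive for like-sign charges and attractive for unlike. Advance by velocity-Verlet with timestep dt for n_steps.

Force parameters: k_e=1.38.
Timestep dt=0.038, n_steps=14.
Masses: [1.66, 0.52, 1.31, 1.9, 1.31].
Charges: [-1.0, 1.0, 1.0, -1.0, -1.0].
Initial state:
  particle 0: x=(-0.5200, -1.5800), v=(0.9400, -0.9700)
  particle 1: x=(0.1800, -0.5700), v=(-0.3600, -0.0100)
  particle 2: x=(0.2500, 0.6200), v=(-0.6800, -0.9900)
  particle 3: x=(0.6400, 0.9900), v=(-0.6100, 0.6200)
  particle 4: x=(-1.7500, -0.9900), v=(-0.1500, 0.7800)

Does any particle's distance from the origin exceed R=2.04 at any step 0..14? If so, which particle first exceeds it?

step 0: x0=(-0.5200, -1.5800) x1=(0.1800, -0.5700) x2=(0.2500, 0.6200) x3=(0.6400, 0.9900) x4=(-1.7500, -0.9900)
step 1: x0=(-0.4838, -1.6166) x1=(0.1652, -0.5722) x2=(0.2260, 0.5845) x3=(0.6155, 1.0122) x4=(-1.7558, -0.9601)
step 2: x0=(-0.4466, -1.6528) x1=(0.1484, -0.5782) x2=(0.2048, 0.5531) x3=(0.5890, 1.0319) x4=(-1.7619, -0.9298)
step 3: x0=(-0.4085, -1.6884) x1=(0.1296, -0.5883) x2=(0.1859, 0.5256) x3=(0.5607, 1.0493) x4=(-1.7681, -0.8990)
step 4: x0=(-0.3697, -1.7235) x1=(0.1087, -0.6026) x2=(0.1689, 0.5019) x3=(0.5310, 1.0645) x4=(-1.7743, -0.8678)
step 5: x0=(-0.3301, -1.7580) x1=(0.0860, -0.6213) x2=(0.1535, 0.4818) x3=(0.5000, 1.0775) x4=(-1.7805, -0.8362)
step 6: x0=(-0.2899, -1.7918) x1=(0.0614, -0.6446) x2=(0.1396, 0.4653) x3=(0.4680, 1.0885) x4=(-1.7866, -0.8042)
step 7: x0=(-0.2492, -1.8249) x1=(0.0350, -0.6723) x2=(0.1268, 0.4523) x3=(0.4351, 1.0974) x4=(-1.7925, -0.7719)
step 8: x0=(-0.2079, -1.8573) x1=(0.0068, -0.7047) x2=(0.1152, 0.4428) x3=(0.4013, 1.1045) x4=(-1.7983, -0.7392)
step 9: x0=(-0.1663, -1.8890) x1=(-0.0232, -0.7415) x2=(0.1045, 0.4366) x3=(0.3668, 1.1095) x4=(-1.8038, -0.7063)
step 10: x0=(-0.1243, -1.9198) x1=(-0.0547, -0.7829) x2=(0.0947, 0.4338) x3=(0.3316, 1.1126) x4=(-1.8090, -0.6731)
step 11: x0=(-0.0820, -1.9498) x1=(-0.0878, -0.8287) x2=(0.0857, 0.4343) x3=(0.2958, 1.1137) x4=(-1.8138, -0.6398)
step 12: x0=(-0.0395, -1.9789) x1=(-0.1223, -0.8787) x2=(0.0774, 0.4383) x3=(0.2594, 1.1127) x4=(-1.8183, -0.6062)
step 13: x0=(0.0031, -2.0071) x1=(-0.1579, -0.9329) x2=(0.0698, 0.4456) x3=(0.2226, 1.1097) x4=(-1.8224, -0.5726)
step 14: x0=(0.0458, -2.0344) x1=(-0.1946, -0.9911) x2=(0.0627, 0.4565) x3=(0.1854, 1.1043) x4=(-1.8261, -0.5388)

no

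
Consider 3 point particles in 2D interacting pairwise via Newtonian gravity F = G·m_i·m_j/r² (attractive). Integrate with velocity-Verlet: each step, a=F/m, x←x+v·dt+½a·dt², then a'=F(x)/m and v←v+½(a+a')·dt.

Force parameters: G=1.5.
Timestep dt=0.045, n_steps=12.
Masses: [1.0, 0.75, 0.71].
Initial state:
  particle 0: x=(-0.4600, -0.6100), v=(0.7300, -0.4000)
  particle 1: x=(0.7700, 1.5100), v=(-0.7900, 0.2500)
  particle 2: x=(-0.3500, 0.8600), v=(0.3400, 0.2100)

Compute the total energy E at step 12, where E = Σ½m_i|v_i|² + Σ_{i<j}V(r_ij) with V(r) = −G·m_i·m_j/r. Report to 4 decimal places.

-1.1352

step 0: x0=(-0.4600, -0.6100) x1=(0.7700, 1.5100) x2=(-0.3500, 0.8600)
step 1: x0=(-0.4270, -0.6273) x1=(0.7338, 1.5207) x2=(-0.3342, 0.8691)
step 2: x0=(-0.3938, -0.6434) x1=(0.6961, 1.5303) x2=(-0.3172, 0.8776)
step 3: x0=(-0.3604, -0.6582) x1=(0.6570, 1.5385) x2=(-0.2989, 0.8856)
step 4: x0=(-0.3267, -0.6717) x1=(0.6163, 1.5454) x2=(-0.2793, 0.8934)
step 5: x0=(-0.2929, -0.6840) x1=(0.5740, 1.5508) x2=(-0.2583, 0.9010)
step 6: x0=(-0.2589, -0.6950) x1=(0.5300, 1.5545) x2=(-0.2356, 0.9086)
step 7: x0=(-0.2248, -0.7048) x1=(0.4842, 1.5563) x2=(-0.2112, 0.9165)
step 8: x0=(-0.1905, -0.7135) x1=(0.4364, 1.5560) x2=(-0.1850, 0.9250)
step 9: x0=(-0.1561, -0.7209) x1=(0.3865, 1.5532) x2=(-0.1567, 0.9344)
step 10: x0=(-0.1217, -0.7271) x1=(0.3344, 1.5474) x2=(-0.1263, 0.9453)
step 11: x0=(-0.0871, -0.7322) x1=(0.2800, 1.5381) x2=(-0.0934, 0.9582)
step 12: x0=(-0.0525, -0.7361) x1=(0.2230, 1.5244) x2=(-0.0579, 0.9741)
step 0 velocities: v0=(0.7300, -0.4000) v1=(-0.7900, 0.2500) v2=(0.3400, 0.2100)
step 0: KE=0.6606, PE=-1.7983, E=-1.1377
step 12 velocities: v0=(0.7697, -0.0729) v1=(-1.2963, -0.3661) v2=(0.8189, 0.4002)
step 12: KE=1.2743, PE=-2.4095, E=-1.1352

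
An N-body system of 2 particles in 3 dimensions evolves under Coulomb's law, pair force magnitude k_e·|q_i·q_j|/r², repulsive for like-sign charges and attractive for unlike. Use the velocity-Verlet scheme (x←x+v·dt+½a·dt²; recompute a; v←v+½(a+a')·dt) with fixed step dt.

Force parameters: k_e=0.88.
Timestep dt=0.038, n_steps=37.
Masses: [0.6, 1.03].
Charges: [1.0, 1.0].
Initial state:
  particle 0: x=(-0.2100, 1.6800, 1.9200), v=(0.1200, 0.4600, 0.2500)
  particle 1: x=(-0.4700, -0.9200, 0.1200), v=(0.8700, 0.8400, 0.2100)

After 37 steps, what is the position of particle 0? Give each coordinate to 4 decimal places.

(-0.0462, 2.4484, 2.3629)

step 0: x0=(-0.2100, 1.6800, 1.9200) x1=(-0.4700, -0.9200, 0.1200)
step 1: x0=(-0.2054, 1.6976, 1.9296) x1=(-0.4369, -0.8881, 0.1279)
step 2: x0=(-0.2008, 1.7153, 1.9392) x1=(-0.4039, -0.8564, 0.1358)
step 3: x0=(-0.1962, 1.7332, 1.9490) x1=(-0.3709, -0.8247, 0.1436)
step 4: x0=(-0.1916, 1.7513, 1.9590) x1=(-0.3378, -0.7931, 0.1514)
step 5: x0=(-0.1870, 1.7696, 1.9690) x1=(-0.3048, -0.7617, 0.1590)
step 6: x0=(-0.1824, 1.7880, 1.9792) x1=(-0.2718, -0.7303, 0.1666)
step 7: x0=(-0.1778, 1.8066, 1.9895) x1=(-0.2388, -0.6991, 0.1741)
step 8: x0=(-0.1731, 1.8254, 1.9999) x1=(-0.2058, -0.6679, 0.1815)
step 9: x0=(-0.1685, 1.8444, 2.0105) x1=(-0.1727, -0.6369, 0.1889)
step 10: x0=(-0.1638, 1.8636, 2.0212) x1=(-0.1397, -0.6059, 0.1962)
step 11: x0=(-0.1592, 1.8829, 2.0321) x1=(-0.1067, -0.5751, 0.2034)
step 12: x0=(-0.1546, 1.9025, 2.0430) x1=(-0.0737, -0.5444, 0.2105)
step 13: x0=(-0.1499, 1.9222, 2.0541) x1=(-0.0407, -0.5137, 0.2176)
step 14: x0=(-0.1453, 1.9420, 2.0654) x1=(-0.0077, -0.4832, 0.2245)
step 15: x0=(-0.1407, 1.9621, 2.0767) x1=(0.0254, -0.4528, 0.2314)
step 16: x0=(-0.1361, 1.9824, 2.0883) x1=(0.0584, -0.4225, 0.2382)
step 17: x0=(-0.1315, 2.0028, 2.0999) x1=(0.0915, -0.3923, 0.2449)
step 18: x0=(-0.1269, 2.0234, 2.1117) x1=(0.1245, -0.3622, 0.2516)
step 19: x0=(-0.1224, 2.0442, 2.1237) x1=(0.1576, -0.3322, 0.2581)
step 20: x0=(-0.1179, 2.0652, 2.1357) x1=(0.1907, -0.3023, 0.2646)
step 21: x0=(-0.1134, 2.0863, 2.1480) x1=(0.2237, -0.2725, 0.2710)
step 22: x0=(-0.1089, 2.1076, 2.1603) x1=(0.2569, -0.2429, 0.2773)
step 23: x0=(-0.1044, 2.1292, 2.1728) x1=(0.2900, -0.2133, 0.2835)
step 24: x0=(-0.1000, 2.1508, 2.1855) x1=(0.3231, -0.1838, 0.2897)
step 25: x0=(-0.0956, 2.1727, 2.1983) x1=(0.3563, -0.1544, 0.2957)
step 26: x0=(-0.0913, 2.1947, 2.2112) x1=(0.3895, -0.1252, 0.3017)
step 27: x0=(-0.0870, 2.2169, 2.2243) x1=(0.4227, -0.0960, 0.3076)
step 28: x0=(-0.0827, 2.2393, 2.2375) x1=(0.4559, -0.0670, 0.3134)
step 29: x0=(-0.0784, 2.2619, 2.2509) x1=(0.4891, -0.0380, 0.3192)
step 30: x0=(-0.0742, 2.2846, 2.2644) x1=(0.5224, -0.0091, 0.3248)
step 31: x0=(-0.0701, 2.3075, 2.2780) x1=(0.5557, 0.0196, 0.3304)
step 32: x0=(-0.0660, 2.3306, 2.2918) x1=(0.5890, 0.0483, 0.3358)
step 33: x0=(-0.0619, 2.3538, 2.3058) x1=(0.6224, 0.0769, 0.3412)
step 34: x0=(-0.0579, 2.3772, 2.3199) x1=(0.6558, 0.1053, 0.3465)
step 35: x0=(-0.0539, 2.4008, 2.3341) x1=(0.6892, 0.1337, 0.3518)
step 36: x0=(-0.0500, 2.4245, 2.3484) x1=(0.7226, 0.1620, 0.3569)
step 37: x0=(-0.0462, 2.4484, 2.3629) x1=(0.7561, 0.1902, 0.3620)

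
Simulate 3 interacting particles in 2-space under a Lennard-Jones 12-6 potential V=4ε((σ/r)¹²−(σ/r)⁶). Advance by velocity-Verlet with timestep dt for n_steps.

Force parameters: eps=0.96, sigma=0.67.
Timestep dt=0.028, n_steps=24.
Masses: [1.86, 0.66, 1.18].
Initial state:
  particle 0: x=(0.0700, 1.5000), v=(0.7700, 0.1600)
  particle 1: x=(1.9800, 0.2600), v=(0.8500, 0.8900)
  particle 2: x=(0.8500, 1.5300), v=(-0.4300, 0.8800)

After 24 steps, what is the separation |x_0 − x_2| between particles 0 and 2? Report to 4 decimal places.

step 0: x0=(0.0700, 1.5000) x1=(1.9800, 0.2600) x2=(0.8500, 1.5300)
step 1: x0=(0.0921, 1.5045) x1=(2.0038, 0.2849) x2=(0.8372, 1.5546)
step 2: x0=(0.1138, 1.5090) x1=(2.0275, 0.3099) x2=(0.8249, 1.5792)
step 3: x0=(0.1323, 1.5131) x1=(2.0512, 0.3350) x2=(0.8178, 1.6043)
step 4: x0=(0.1432, 1.5163) x1=(2.0749, 0.3600) x2=(0.8226, 1.6310)
step 5: x0=(0.1460, 1.5180) x1=(2.0985, 0.3851) x2=(0.8402, 1.6598)
step 6: x0=(0.1447, 1.5190) x1=(2.1221, 0.4103) x2=(0.8644, 1.6899)
step 7: x0=(0.1426, 1.5197) x1=(2.1456, 0.4354) x2=(0.8897, 1.7203)
step 8: x0=(0.1413, 1.5207) x1=(2.1691, 0.4606) x2=(0.9138, 1.7503)
step 9: x0=(0.1414, 1.5220) x1=(2.1926, 0.4859) x2=(0.9359, 1.7797)
step 10: x0=(0.1428, 1.5238) x1=(2.2160, 0.5111) x2=(0.9558, 1.8084)
step 11: x0=(0.1455, 1.5261) x1=(2.2394, 0.5364) x2=(0.9737, 1.8364)
step 12: x0=(0.1494, 1.5288) x1=(2.2628, 0.5617) x2=(0.9897, 1.8636)
step 13: x0=(0.1545, 1.5319) x1=(2.2861, 0.5871) x2=(1.0039, 1.8901)
step 14: x0=(0.1605, 1.5355) x1=(2.3095, 0.6125) x2=(1.0166, 1.9159)
step 15: x0=(0.1675, 1.5394) x1=(2.3327, 0.6379) x2=(1.0278, 1.9411)
step 16: x0=(0.1754, 1.5438) x1=(2.3560, 0.6633) x2=(1.0377, 1.9656)
step 17: x0=(0.1840, 1.5486) x1=(2.3792, 0.6888) x2=(1.0464, 1.9895)
step 18: x0=(0.1934, 1.5537) x1=(2.4024, 0.7143) x2=(1.0538, 2.0127)
step 19: x0=(0.2036, 1.5593) x1=(2.4256, 0.7398) x2=(1.0601, 2.0353)
step 20: x0=(0.2144, 1.5652) x1=(2.4487, 0.7653) x2=(1.0653, 2.0573)
step 21: x0=(0.2260, 1.5716) x1=(2.4718, 0.7909) x2=(1.0694, 2.0787)
step 22: x0=(0.2382, 1.5783) x1=(2.4949, 0.8165) x2=(1.0725, 2.0994)
step 23: x0=(0.2511, 1.5855) x1=(2.5180, 0.8421) x2=(1.0745, 2.1194)
step 24: x0=(0.2647, 1.5931) x1=(2.5410, 0.8677) x2=(1.0755, 2.1388)

0.9774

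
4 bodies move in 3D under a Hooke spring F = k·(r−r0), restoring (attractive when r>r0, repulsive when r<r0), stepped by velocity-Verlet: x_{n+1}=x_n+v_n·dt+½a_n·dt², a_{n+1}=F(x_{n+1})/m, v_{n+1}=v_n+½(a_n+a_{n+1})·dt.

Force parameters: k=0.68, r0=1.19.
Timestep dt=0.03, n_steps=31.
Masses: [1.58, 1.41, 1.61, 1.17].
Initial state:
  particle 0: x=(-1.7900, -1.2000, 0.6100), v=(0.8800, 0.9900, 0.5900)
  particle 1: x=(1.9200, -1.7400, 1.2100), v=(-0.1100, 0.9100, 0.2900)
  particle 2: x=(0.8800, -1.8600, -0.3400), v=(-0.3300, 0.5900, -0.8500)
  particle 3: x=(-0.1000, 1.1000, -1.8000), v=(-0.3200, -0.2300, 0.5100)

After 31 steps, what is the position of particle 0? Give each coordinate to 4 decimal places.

(-0.2480, -0.2153, 0.8335)

step 0: x0=(-1.7900, -1.2000, 0.6100) x1=(1.9200, -1.7400, 1.2100) x2=(0.8800, -1.8600, -0.3400) x3=(-0.1000, 1.1000, -1.8000)
step 1: x0=(-1.7626, -1.1701, 0.6274) x1=(1.9157, -1.7122, 1.2180) x2=(0.8698, -1.8418, -0.3655) x3=(-0.1093, 1.0916, -1.7834)
step 2: x0=(-1.7331, -1.1400, 0.6440) x1=(1.9096, -1.6833, 1.2246) x2=(0.8588, -1.8228, -0.3908) x3=(-0.1182, 1.0804, -1.7644)
step 3: x0=(-1.7017, -1.1096, 0.6599) x1=(1.9015, -1.6534, 1.2298) x2=(0.8472, -1.8029, -0.4161) x3=(-0.1264, 1.0663, -1.7428)
step 4: x0=(-1.6684, -1.0789, 0.6752) x1=(1.8915, -1.6225, 1.2336) x2=(0.8350, -1.7821, -0.4412) x3=(-0.1341, 1.0494, -1.7189)
step 5: x0=(-1.6332, -1.0479, 0.6897) x1=(1.8797, -1.5906, 1.2360) x2=(0.8221, -1.7604, -0.4660) x3=(-0.1413, 1.0299, -1.6925)
step 6: x0=(-1.5961, -1.0167, 0.7034) x1=(1.8660, -1.5578, 1.2371) x2=(0.8087, -1.7379, -0.4907) x3=(-0.1479, 1.0077, -1.6638)
step 7: x0=(-1.5573, -0.9853, 0.7165) x1=(1.8505, -1.5240, 1.2367) x2=(0.7946, -1.7145, -0.5151) x3=(-0.1538, 0.9829, -1.6329)
step 8: x0=(-1.5167, -0.9537, 0.7288) x1=(1.8332, -1.4894, 1.2350) x2=(0.7800, -1.6904, -0.5392) x3=(-0.1592, 0.9557, -1.5996)
step 9: x0=(-1.4744, -0.9220, 0.7404) x1=(1.8142, -1.4538, 1.2319) x2=(0.7649, -1.6654, -0.5630) x3=(-0.1641, 0.9261, -1.5642)
step 10: x0=(-1.4305, -0.8901, 0.7513) x1=(1.7934, -1.4174, 1.2275) x2=(0.7492, -1.6397, -0.5865) x3=(-0.1683, 0.8941, -1.5267)
step 11: x0=(-1.3851, -0.8580, 0.7614) x1=(1.7709, -1.3802, 1.2217) x2=(0.7330, -1.6132, -0.6096) x3=(-0.1719, 0.8600, -1.4871)
step 12: x0=(-1.3381, -0.8258, 0.7709) x1=(1.7467, -1.3422, 1.2147) x2=(0.7164, -1.5860, -0.6323) x3=(-0.1749, 0.8237, -1.4456)
step 13: x0=(-1.2897, -0.7935, 0.7796) x1=(1.7209, -1.3034, 1.2064) x2=(0.6994, -1.5580, -0.6545) x3=(-0.1774, 0.7855, -1.4021)
step 14: x0=(-1.2399, -0.7612, 0.7877) x1=(1.6936, -1.2640, 1.1968) x2=(0.6819, -1.5294, -0.6764) x3=(-0.1792, 0.7453, -1.3568)
step 15: x0=(-1.1887, -0.7287, 0.7950) x1=(1.6648, -1.2238, 1.1860) x2=(0.6641, -1.5001, -0.6977) x3=(-0.1804, 0.7033, -1.3097)
step 16: x0=(-1.1363, -0.6963, 0.8017) x1=(1.6344, -1.1831, 1.1740) x2=(0.6458, -1.4702, -0.7185) x3=(-0.1811, 0.6596, -1.2610)
step 17: x0=(-1.0828, -0.6638, 0.8077) x1=(1.6027, -1.1417, 1.1608) x2=(0.6273, -1.4397, -0.7388) x3=(-0.1812, 0.6144, -1.2107)
step 18: x0=(-1.0281, -0.6313, 0.8131) x1=(1.5696, -1.0997, 1.1465) x2=(0.6084, -1.4087, -0.7586) x3=(-0.1808, 0.5676, -1.1590)
step 19: x0=(-0.9724, -0.5988, 0.8178) x1=(1.5352, -1.0573, 1.1311) x2=(0.5893, -1.3770, -0.7778) x3=(-0.1798, 0.5196, -1.1058)
step 20: x0=(-0.9157, -0.5663, 0.8220) x1=(1.4996, -1.0144, 1.1147) x2=(0.5698, -1.3449, -0.7965) x3=(-0.1782, 0.4702, -1.0513)
step 21: x0=(-0.8581, -0.5339, 0.8255) x1=(1.4628, -0.9710, 1.0972) x2=(0.5502, -1.3123, -0.8145) x3=(-0.1762, 0.4198, -0.9956)
step 22: x0=(-0.7996, -0.5015, 0.8285) x1=(1.4249, -0.9272, 1.0788) x2=(0.5303, -1.2793, -0.8320) x3=(-0.1736, 0.3684, -0.9387)
step 23: x0=(-0.7404, -0.4693, 0.8309) x1=(1.3859, -0.8831, 1.0594) x2=(0.5103, -1.2458, -0.8489) x3=(-0.1706, 0.3161, -0.8808)
step 24: x0=(-0.6806, -0.4371, 0.8328) x1=(1.3460, -0.8387, 1.0391) x2=(0.4901, -1.2120, -0.8651) x3=(-0.1671, 0.2630, -0.8220)
step 25: x0=(-0.6201, -0.4050, 0.8342) x1=(1.3052, -0.7940, 1.0180) x2=(0.4698, -1.1778, -0.8807) x3=(-0.1632, 0.2093, -0.7624)
step 26: x0=(-0.5590, -0.3731, 0.8351) x1=(1.2635, -0.7491, 0.9961) x2=(0.4494, -1.1433, -0.8957) x3=(-0.1589, 0.1550, -0.7020)
step 27: x0=(-0.4975, -0.3412, 0.8356) x1=(1.2211, -0.7040, 0.9735) x2=(0.4289, -1.1085, -0.9101) x3=(-0.1543, 0.1003, -0.6409)
step 28: x0=(-0.4356, -0.3096, 0.8356) x1=(1.1780, -0.6588, 0.9501) x2=(0.4084, -1.0735, -0.9239) x3=(-0.1493, 0.0453, -0.5793)
step 29: x0=(-0.3733, -0.2780, 0.8353) x1=(1.1344, -0.6135, 0.9261) x2=(0.3878, -1.0382, -0.9371) x3=(-0.1439, -0.0100, -0.5171)
step 30: x0=(-0.3108, -0.2466, 0.8346) x1=(1.0902, -0.5681, 0.9015) x2=(0.3672, -1.0028, -0.9496) x3=(-0.1384, -0.0655, -0.4546)
step 31: x0=(-0.2480, -0.2153, 0.8335) x1=(1.0456, -0.5227, 0.8763) x2=(0.3466, -0.9671, -0.9616) x3=(-0.1326, -0.1211, -0.3918)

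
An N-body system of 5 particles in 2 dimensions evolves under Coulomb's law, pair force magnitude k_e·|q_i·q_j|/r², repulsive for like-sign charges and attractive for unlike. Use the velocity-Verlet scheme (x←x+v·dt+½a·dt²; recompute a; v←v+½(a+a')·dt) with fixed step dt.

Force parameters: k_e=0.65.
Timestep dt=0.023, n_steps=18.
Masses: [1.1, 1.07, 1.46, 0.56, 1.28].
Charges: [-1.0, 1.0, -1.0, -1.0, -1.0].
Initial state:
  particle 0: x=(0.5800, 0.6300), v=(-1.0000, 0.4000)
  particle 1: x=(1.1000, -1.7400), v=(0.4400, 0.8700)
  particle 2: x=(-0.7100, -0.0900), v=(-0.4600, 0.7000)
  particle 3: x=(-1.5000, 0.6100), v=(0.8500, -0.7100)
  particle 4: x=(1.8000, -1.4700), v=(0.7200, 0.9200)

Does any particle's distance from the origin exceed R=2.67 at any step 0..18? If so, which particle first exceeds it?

no

step 0: x0=(0.5800, 0.6300) x1=(1.1000, -1.7400) x2=(-0.7100, -0.0900) x3=(-1.5000, 0.6100) x4=(1.8000, -1.4700)
step 1: x0=(0.5571, 0.6392) x1=(1.1104, -1.7198) x2=(-0.7205, -0.0740) x3=(-1.4807, 0.5938) x4=(1.8164, -1.4490)
step 2: x0=(0.5344, 0.6485) x1=(1.1212, -1.6994) x2=(-0.7310, -0.0582) x3=(-1.4620, 0.5781) x4=(1.8324, -1.4281)
step 3: x0=(0.5118, 0.6579) x1=(1.1324, -1.6786) x2=(-0.7414, -0.0427) x3=(-1.4440, 0.5627) x4=(1.8480, -1.4076)
step 4: x0=(0.4895, 0.6673) x1=(1.1441, -1.6575) x2=(-0.7516, -0.0274) x3=(-1.4267, 0.5478) x4=(1.8633, -1.3872)
step 5: x0=(0.4674, 0.6768) x1=(1.1562, -1.6361) x2=(-0.7618, -0.0123) x3=(-1.4101, 0.5334) x4=(1.8782, -1.3671)
step 6: x0=(0.4455, 0.6864) x1=(1.1688, -1.6145) x2=(-0.7717, 0.0024) x3=(-1.3943, 0.5194) x4=(1.8927, -1.3471)
step 7: x0=(0.4238, 0.6961) x1=(1.1818, -1.5925) x2=(-0.7815, 0.0169) x3=(-1.3795, 0.5061) x4=(1.9069, -1.3274)
step 8: x0=(0.4023, 0.7058) x1=(1.1952, -1.5703) x2=(-0.7911, 0.0310) x3=(-1.3656, 0.4934) x4=(1.9208, -1.3079)
step 9: x0=(0.3811, 0.7156) x1=(1.2090, -1.5477) x2=(-0.8005, 0.0448) x3=(-1.3528, 0.4813) x4=(1.9343, -1.2887)
step 10: x0=(0.3601, 0.7255) x1=(1.2233, -1.5249) x2=(-0.8096, 0.0582) x3=(-1.3411, 0.4700) x4=(1.9474, -1.2696)
step 11: x0=(0.3393, 0.7355) x1=(1.2380, -1.5018) x2=(-0.8184, 0.0712) x3=(-1.3307, 0.4594) x4=(1.9602, -1.2507)
step 12: x0=(0.3188, 0.7456) x1=(1.2531, -1.4784) x2=(-0.8268, 0.0839) x3=(-1.3217, 0.4498) x4=(1.9726, -1.2320)
step 13: x0=(0.2986, 0.7558) x1=(1.2687, -1.4548) x2=(-0.8349, 0.0960) x3=(-1.3142, 0.4410) x4=(1.9846, -1.2136)
step 14: x0=(0.2786, 0.7661) x1=(1.2847, -1.4309) x2=(-0.8425, 0.1077) x3=(-1.3084, 0.4332) x4=(1.9963, -1.1953)
step 15: x0=(0.2589, 0.7765) x1=(1.3012, -1.4067) x2=(-0.8496, 0.1189) x3=(-1.3043, 0.4264) x4=(2.0076, -1.1772)
step 16: x0=(0.2394, 0.7870) x1=(1.3181, -1.3822) x2=(-0.8562, 0.1296) x3=(-1.3022, 0.4206) x4=(2.0185, -1.1594)
step 17: x0=(0.2202, 0.7976) x1=(1.3356, -1.3574) x2=(-0.8623, 0.1397) x3=(-1.3021, 0.4160) x4=(2.0289, -1.1417)
step 18: x0=(0.2013, 0.8083) x1=(1.3535, -1.3324) x2=(-0.8677, 0.1493) x3=(-1.3041, 0.4126) x4=(2.0390, -1.1242)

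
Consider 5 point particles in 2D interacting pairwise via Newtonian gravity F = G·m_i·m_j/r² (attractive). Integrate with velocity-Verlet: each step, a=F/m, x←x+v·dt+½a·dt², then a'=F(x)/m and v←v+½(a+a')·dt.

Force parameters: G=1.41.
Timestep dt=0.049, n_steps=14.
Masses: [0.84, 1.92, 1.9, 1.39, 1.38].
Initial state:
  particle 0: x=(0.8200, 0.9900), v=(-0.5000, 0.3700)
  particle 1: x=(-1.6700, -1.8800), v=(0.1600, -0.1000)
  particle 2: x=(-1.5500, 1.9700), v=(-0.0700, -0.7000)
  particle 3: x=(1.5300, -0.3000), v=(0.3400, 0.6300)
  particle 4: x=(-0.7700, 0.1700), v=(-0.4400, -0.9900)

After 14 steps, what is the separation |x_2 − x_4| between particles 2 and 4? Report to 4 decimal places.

1.8165

step 0: x0=(0.8200, 0.9900) x1=(-1.6700, -1.8800) x2=(-1.5500, 1.9700) x3=(1.5300, -0.3000) x4=(-0.7700, 0.1700)
step 1: x0=(0.7948, 1.0069) x1=(-1.6617, -1.8841) x2=(-1.5529, 1.9347) x3=(1.5455, -0.2685) x4=(-0.7913, 0.1218)
step 2: x0=(0.7682, 1.0212) x1=(-1.6526, -1.8865) x2=(-1.5546, 1.8976) x3=(1.5588, -0.2356) x4=(-0.8123, 0.0741)
step 3: x0=(0.7403, 1.0331) x1=(-1.6426, -1.8873) x2=(-1.5552, 1.8585) x3=(1.5697, -0.2016) x4=(-0.8329, 0.0270)
step 4: x0=(0.7111, 1.0424) x1=(-1.6318, -1.8863) x2=(-1.5546, 1.8175) x3=(1.5783, -0.1663) x4=(-0.8532, -0.0196)
step 5: x0=(0.6807, 1.0494) x1=(-1.6200, -1.8834) x2=(-1.5528, 1.7745) x3=(1.5845, -0.1300) x4=(-0.8732, -0.0656)
step 6: x0=(0.6492, 1.0538) x1=(-1.6074, -1.8786) x2=(-1.5499, 1.7296) x3=(1.5883, -0.0926) x4=(-0.8931, -0.1113)
step 7: x0=(0.6167, 1.0559) x1=(-1.5938, -1.8717) x2=(-1.5457, 1.6827) x3=(1.5897, -0.0542) x4=(-0.9128, -0.1566)
step 8: x0=(0.5830, 1.0555) x1=(-1.5793, -1.8628) x2=(-1.5403, 1.6337) x3=(1.5886, -0.0149) x4=(-0.9325, -0.2015)
step 9: x0=(0.5484, 1.0527) x1=(-1.5638, -1.8515) x2=(-1.5335, 1.5828) x3=(1.5851, 0.0254) x4=(-0.9521, -0.2462)
step 10: x0=(0.5128, 1.0475) x1=(-1.5473, -1.8380) x2=(-1.5255, 1.5297) x3=(1.5790, 0.0665) x4=(-0.9718, -0.2907)
step 11: x0=(0.4762, 1.0400) x1=(-1.5298, -1.8218) x2=(-1.5161, 1.4745) x3=(1.5702, 0.1084) x4=(-0.9916, -0.3352)
step 12: x0=(0.4387, 1.0300) x1=(-1.5112, -1.8030) x2=(-1.5053, 1.4171) x3=(1.5589, 0.1511) x4=(-1.0116, -0.3798)
step 13: x0=(0.4003, 1.0177) x1=(-1.4915, -1.7812) x2=(-1.4930, 1.3576) x3=(1.5448, 0.1944) x4=(-1.0319, -0.4246)
step 14: x0=(0.3610, 1.0031) x1=(-1.4706, -1.7561) x2=(-1.4792, 1.2957) x3=(1.5279, 0.2384) x4=(-1.0525, -0.4700)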